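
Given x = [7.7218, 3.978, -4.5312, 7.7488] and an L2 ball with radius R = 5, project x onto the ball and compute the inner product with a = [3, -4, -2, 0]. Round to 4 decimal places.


Step 1: Compute ||x|| (intermediates to 6 decimals).
||x|| = sqrt(7.7218^2 + 3.978^2 + (-4.5312)^2 + 7.7488^2) = 12.491051
Step 2: Project.
Since ||x|| > R, scale = R/||x|| = 5/12.491051 = 0.400287, proj(x) = scale * x
proj(x) = [3.090936, 1.592342, -1.81378, 3.101744]
Step 3: Dot product.
a^T * proj(x) = 3*3.090936 - 4*1.592342 - 2*(-1.81378) + 0*3.101744 = 6.531


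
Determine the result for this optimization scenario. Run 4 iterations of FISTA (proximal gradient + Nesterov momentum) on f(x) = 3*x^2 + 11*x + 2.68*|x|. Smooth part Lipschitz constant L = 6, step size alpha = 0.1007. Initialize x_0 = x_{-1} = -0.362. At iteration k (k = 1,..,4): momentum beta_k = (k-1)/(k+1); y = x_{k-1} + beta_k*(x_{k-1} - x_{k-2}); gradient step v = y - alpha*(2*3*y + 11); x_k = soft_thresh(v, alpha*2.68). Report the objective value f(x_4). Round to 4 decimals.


FISTA on f(x) = 3*x^2 + 11*x + 2.68*|x|
L = 6, alpha = 0.1007
Iteration 1: beta = 0.0, y = -0.362 + 0.0*(-0.362 + 0.362) = -0.362
  grad(y) = 8.828, v = y - alpha*grad = -1.251
  prox(v) = soft_thresh(-1.251, 0.2699) = -0.9811
Iteration 2: beta = 0.3333, y = -0.9811 + 0.3333*(-0.9811 + 0.362) = -1.1875
  grad(y) = 3.8752, v = y - alpha*grad = -1.5777
  prox(v) = soft_thresh(-1.5777, 0.2699) = -1.3078
Iteration 3: beta = 0.5, y = -1.3078 + 0.5*(-1.3078 + 0.9811) = -1.4712
  grad(y) = 2.1729, v = y - alpha*grad = -1.69
  prox(v) = soft_thresh(-1.69, 0.2699) = -1.4201
Iteration 4: beta = 0.6, y = -1.4201 + 0.6*(-1.4201 + 1.3078) = -1.4875
  grad(y) = 2.075, v = y - alpha*grad = -1.6965
  prox(v) = soft_thresh(-1.6965, 0.2699) = -1.4266
f(x_4) = 3*(-1.4266)^2 + 11*(-1.4266) + 2.68*|-1.4266| = -5.7638


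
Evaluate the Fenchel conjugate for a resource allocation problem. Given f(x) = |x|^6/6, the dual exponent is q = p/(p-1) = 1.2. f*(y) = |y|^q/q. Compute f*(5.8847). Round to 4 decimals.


The conjugate exponent q satisfies 1/p + 1/q = 1.
p = 6, so q = 6/(6 - 1) = 1.2
|y|^q = 5.8847^1.2 = 8.3882
f*(5.8847) = 8.3882 / 1.2 = 6.9902


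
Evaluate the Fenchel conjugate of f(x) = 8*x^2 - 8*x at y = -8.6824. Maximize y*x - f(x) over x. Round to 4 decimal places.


f*(y) = sup_x {y*x - a*x^2 - b*x} = sup_x {(y-b)*x - a*x^2}
FOC: (y - b) - 2a*x = 0 => x* = (y - b)/(2a)
x* = (-8.6824 + 8)/(2*8) = -0.0427
f*(-8.6824) = (y-b)^2/(4a) = (-8.6824 + 8)^2/(4*8)
= 0.4657/32 = 0.0146


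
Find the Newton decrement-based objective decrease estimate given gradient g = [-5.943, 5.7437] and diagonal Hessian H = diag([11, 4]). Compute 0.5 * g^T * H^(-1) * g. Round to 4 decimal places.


Step 1: H is diagonal, so H^(-1) * g = [-0.5403, 1.4359].
Step 2: g^T H^(-1) g = sum_i g_i^2 / H_ii
  = (-5.943)^2/11 + (5.7437)^2/4
  = 3.2108 + 8.2475 = 11.4584
Step 3: Objective decrease = 0.5 * g^T H^(-1) g = 5.7292


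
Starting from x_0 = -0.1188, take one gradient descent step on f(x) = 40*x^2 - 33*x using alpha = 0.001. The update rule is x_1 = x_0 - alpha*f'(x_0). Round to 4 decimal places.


We compute the gradient at x_0 and apply the update.
f'(x) = 80*x - 33
f'(-0.1188) = 80*-0.1188 - 33 = -42.504
x_1 = -0.1188 - 0.001*-42.504 = -0.0763


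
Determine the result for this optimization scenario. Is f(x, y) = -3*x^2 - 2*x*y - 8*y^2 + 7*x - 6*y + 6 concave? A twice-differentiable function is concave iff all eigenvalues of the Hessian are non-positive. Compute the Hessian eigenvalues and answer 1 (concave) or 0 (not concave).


The Hessian of f(x,y) = -3*x^2 - 2*x*y - 8*y^2 + 7*x - 6*y + 6 is:
H = [[-6, -2], [-2, -16]]
Trace = -6 - 16 = -22
Determinant = -6*-16 - (-2)^2 = 92
Discriminant = (-22)^2 - 4*92 = 116.0
Eigenvalues: lambda_1 = -16.3852, lambda_2 = -5.6148
The function is concave.

1


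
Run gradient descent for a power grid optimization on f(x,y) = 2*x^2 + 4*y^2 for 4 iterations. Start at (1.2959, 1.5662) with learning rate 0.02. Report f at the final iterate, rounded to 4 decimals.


Gradient descent on f(x,y) = 2*x^2 + 4*y^2.
Starting point: (1.2959, 1.5662), alpha = 0.02
Step 1: grad_x = 2*2*1.2959 = 5.1836, grad_y = 2*4*1.5662 = 12.5296
  x_1 = 1.2959 - 0.02*5.1836 = 1.1922
  y_1 = 1.5662 - 0.02*12.5296 = 1.3156
Step 2: grad_x = 2*2*1.1922 = 4.7689, grad_y = 2*4*1.3156 = 10.5249
  x_2 = 1.1922 - 0.02*4.7689 = 1.0968
  y_2 = 1.3156 - 0.02*10.5249 = 1.1051
Step 3: grad_x = 2*2*1.0968 = 4.3874, grad_y = 2*4*1.1051 = 8.8409
  x_3 = 1.0968 - 0.02*4.3874 = 1.0091
  y_3 = 1.1051 - 0.02*8.8409 = 0.9283
Step 4: grad_x = 2*2*1.0091 = 4.0364, grad_y = 2*4*0.9283 = 7.4263
  x_4 = 1.0091 - 0.02*4.0364 = 0.9284
  y_4 = 0.9283 - 0.02*7.4263 = 0.7798
f(0.9284, 0.7798) = 2*0.9284^2 + 4*0.7798^2 = 4.1559


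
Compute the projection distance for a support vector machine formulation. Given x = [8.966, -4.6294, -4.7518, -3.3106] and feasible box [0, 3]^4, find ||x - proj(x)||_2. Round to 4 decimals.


Project each component onto [0, 3].
clip(8.966) = 3.0, clip(-4.6294) = 0.0, clip(-4.7518) = 0.0, clip(-3.3106) = 0.0
Projection = [3.0, 0.0, 0.0, 0.0]
Squared diffs: [35.5932, 21.4313, 22.5796, 10.9601]
Distance = sqrt(90.5642) = 9.5165


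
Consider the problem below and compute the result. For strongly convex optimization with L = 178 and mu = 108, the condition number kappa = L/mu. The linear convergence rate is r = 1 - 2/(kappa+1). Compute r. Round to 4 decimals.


Step 1: Compute the condition number.
kappa = L/mu = 178/108 = 1.6481
Step 2: Compute the convergence rate.
r = 1 - 2/(kappa + 1) = 1 - 2*mu/(L + mu) = (L - mu)/(L + mu) = 70/286 = 0.2448


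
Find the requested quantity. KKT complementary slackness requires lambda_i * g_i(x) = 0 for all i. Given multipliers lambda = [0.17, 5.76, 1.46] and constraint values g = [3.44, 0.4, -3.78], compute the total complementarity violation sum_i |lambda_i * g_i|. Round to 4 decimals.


KKT complementary slackness check:
lambda_1 * g_1 = 0.17 * 3.44 = 0.5848
lambda_2 * g_2 = 5.76 * 0.4 = 2.304
lambda_3 * g_3 = 1.46 * -3.78 = -5.5188
Total violation = 0.5848 + 2.304 + 5.5188 = 8.4076


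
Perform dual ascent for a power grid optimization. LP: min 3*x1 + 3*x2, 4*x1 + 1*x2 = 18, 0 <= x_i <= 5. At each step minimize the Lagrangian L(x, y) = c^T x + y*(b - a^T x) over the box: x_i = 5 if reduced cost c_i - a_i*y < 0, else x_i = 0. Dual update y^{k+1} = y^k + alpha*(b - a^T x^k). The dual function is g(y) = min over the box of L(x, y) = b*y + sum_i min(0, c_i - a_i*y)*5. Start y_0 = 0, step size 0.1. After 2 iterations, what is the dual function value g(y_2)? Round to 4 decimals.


Dual ascent for LP: min 3*x1 + 3*x2, 4*x1 + 1*x2 = 18, 0 <= x_i <= 5
Step 1: y^k = 0.0, reduced costs: (3.0, 3.0)
  x^k = (0.0, 0.0), subgradient = b - a^T x = 18.0
  y^{k+1} = 0.0 + 0.1*18.0 = 1.8
Step 2: y^k = 1.8, reduced costs: (-4.2, 1.2)
  x^k = (5.0, 0.0), subgradient = b - a^T x = -2.0
  y^{k+1} = 1.8 + 0.1*-2.0 = 1.6
Dual objective at y_2 = 1.6: reduced costs (-3.4, 1.4), box minimizer x = (5.0, 0.0)
g(y_2) = b*y + (c1 - a1*y)*x1 + (c2 - a2*y)*x2 = 18*1.6 + (-3.4)*5.0 + 1.4*0.0 = 28.8 - 17.0 + 0.0 = 11.8


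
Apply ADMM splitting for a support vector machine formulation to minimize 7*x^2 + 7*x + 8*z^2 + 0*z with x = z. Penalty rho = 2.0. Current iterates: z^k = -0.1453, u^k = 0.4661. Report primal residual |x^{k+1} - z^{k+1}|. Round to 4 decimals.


ADMM iteration with rho = 2.0, z^k = -0.1453, u^k = 0.4661
Step 1: x-update.
Minimize 7*x^2 + 7*x + (2.0/2)*(x + 0.1453 + 0.4661)^2
FOC: (2*7 + 2.0)*x = -7 + 2.0*(-0.1453 - 0.4661)
x^{k+1} = -0.5139
Step 2: z-update.
Minimize 8*z^2 + 0*z + (2.0/2)*(-0.5139 - z + 0.4661)^2
FOC: (2*8 + 2.0)*z = 0 + 2.0*(-0.5139 + 0.4661)
z^{k+1} = -0.0053
Step 3: u-update.
u^{k+1} = 0.4661 - 0.5139 + 0.0053 = -0.0425
Step 4: Primal residual = |-0.5139 + 0.0053| = 0.5086


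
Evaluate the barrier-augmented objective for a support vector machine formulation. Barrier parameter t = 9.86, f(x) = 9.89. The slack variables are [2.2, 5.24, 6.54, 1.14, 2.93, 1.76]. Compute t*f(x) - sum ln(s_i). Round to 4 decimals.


Step 1: Compute log-barrier.
ln values: [0.7885, 1.6563, 1.8779, 0.131, 1.075, 0.5653]
phi = -(0.7885 + 1.6563 + 1.8779 + 0.131 + 1.075 + 0.5653) = -6.0941
Step 2: Compute augmented objective.
t*f(x) = 9.86*9.89 = 97.5154
Total = 97.5154 - 6.0941 = 91.4213


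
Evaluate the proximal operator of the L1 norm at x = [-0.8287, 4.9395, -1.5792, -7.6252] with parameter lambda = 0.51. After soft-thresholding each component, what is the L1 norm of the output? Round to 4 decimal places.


Soft-thresholding with lambda = 0.51:
prox(-0.8287) = sign(-0.8287)*max(|-0.8287| - 0.51, 0) = -0.3187
prox(4.9395) = sign(4.9395)*max(|4.9395| - 0.51, 0) = 4.4295
prox(-1.5792) = sign(-1.5792)*max(|-1.5792| - 0.51, 0) = -1.0692
prox(-7.6252) = sign(-7.6252)*max(|-7.6252| - 0.51, 0) = -7.1152
prox(x) = [-0.3187, 4.4295, -1.0692, -7.1152]
||prox(x)||_1 = 0.3187 + 4.4295 + 1.0692 + 7.1152 = 12.9326


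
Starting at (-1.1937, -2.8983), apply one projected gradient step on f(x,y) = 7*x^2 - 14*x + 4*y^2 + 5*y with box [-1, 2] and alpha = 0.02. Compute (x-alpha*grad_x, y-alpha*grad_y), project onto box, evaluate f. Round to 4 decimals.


Step 1: Compute gradient at (-1.1937, -2.8983).
grad_x = 2*7*-1.1937 - 14 = -30.7118
grad_y = 2*4*-2.8983 + 5 = -18.1864
Step 2: Gradient step.
x_raw = -1.1937 - 0.02*-30.7118 = -0.5795
y_raw = -2.8983 - 0.02*-18.1864 = -2.5346
Step 3: Project onto [-1, 2].
x_proj = clip(-0.5795) = -0.5795
y_proj = clip(-2.5346) = -1.0
Step 4: Evaluate f.
f(-0.5795, -1.0) = 9.4629


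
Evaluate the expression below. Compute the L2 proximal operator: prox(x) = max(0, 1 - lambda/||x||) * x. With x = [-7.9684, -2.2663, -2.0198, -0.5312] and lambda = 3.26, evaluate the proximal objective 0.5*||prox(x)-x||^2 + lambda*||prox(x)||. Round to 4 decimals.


Step 1: Compute ||x||.
||x|| = 8.5436
Step 2: Compute scaling factor.
scale = max(0, 1 - 3.26/8.5436) = 0.6184
Step 3: prox(x) = [-4.9279, -1.4015, -1.2491, -0.3285]
||prox(x)|| = 5.2836
Step 4: Proximal objective.
0.5*||prox-x||^2 = 5.3138
lambda*||prox|| = 17.2245
Total = 22.5384


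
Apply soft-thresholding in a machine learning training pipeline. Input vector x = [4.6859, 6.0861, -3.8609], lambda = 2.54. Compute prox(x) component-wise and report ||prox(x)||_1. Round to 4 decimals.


Soft-thresholding with lambda = 2.54:
prox(4.6859) = sign(4.6859)*max(|4.6859| - 2.54, 0) = 2.1459
prox(6.0861) = sign(6.0861)*max(|6.0861| - 2.54, 0) = 3.5461
prox(-3.8609) = sign(-3.8609)*max(|-3.8609| - 2.54, 0) = -1.3209
prox(x) = [2.1459, 3.5461, -1.3209]
||prox(x)||_1 = 2.1459 + 3.5461 + 1.3209 = 7.0129


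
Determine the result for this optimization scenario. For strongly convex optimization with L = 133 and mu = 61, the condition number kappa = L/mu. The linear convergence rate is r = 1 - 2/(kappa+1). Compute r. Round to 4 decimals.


Step 1: Compute the condition number.
kappa = L/mu = 133/61 = 2.1803
Step 2: Compute the convergence rate.
r = 1 - 2/(kappa + 1) = 1 - 2*mu/(L + mu) = (L - mu)/(L + mu) = 72/194 = 0.3711


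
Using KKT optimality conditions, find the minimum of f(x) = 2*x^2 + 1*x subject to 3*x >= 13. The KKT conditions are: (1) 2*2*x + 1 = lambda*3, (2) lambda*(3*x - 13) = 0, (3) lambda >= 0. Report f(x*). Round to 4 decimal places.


Step 1: Try lambda = 0 (constraint inactive).
x_unc = -1/(2*2) = -0.25
Check: 3*-0.25 = -0.75 < 13 -- violated!
Step 2: Constraint must be active: 3*x = 13
x* = 13/3 = 4.3333 (rounded; the exact value 13/3 is used below)
lambda = (2*2*(13/3) + 1)/3 = 6.1111
Step 3: Compute optimal value.
f(x*) = 2*(13/3)^2 + 1*(13/3) = 41.8889


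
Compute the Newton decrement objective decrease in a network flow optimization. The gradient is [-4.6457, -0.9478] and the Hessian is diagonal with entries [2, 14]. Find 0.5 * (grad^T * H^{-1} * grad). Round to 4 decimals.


Step 1: H is diagonal, so H^(-1) * g = [-2.3229, -0.0677].
Step 2: g^T H^(-1) g = sum_i g_i^2 / H_ii
  = (-4.6457)^2/2 + (-0.9478)^2/14
  = 10.7913 + 0.0642 = 10.8554
Step 3: Objective decrease = 0.5 * g^T H^(-1) g = 5.4277


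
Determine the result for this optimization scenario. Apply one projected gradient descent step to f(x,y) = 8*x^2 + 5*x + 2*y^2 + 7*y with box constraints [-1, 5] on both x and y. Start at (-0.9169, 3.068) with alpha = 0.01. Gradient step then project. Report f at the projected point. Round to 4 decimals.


Step 1: Compute gradient at (-0.9169, 3.068).
grad_x = 2*8*-0.9169 + 5 = -9.6704
grad_y = 2*2*3.068 + 7 = 19.272
Step 2: Gradient step.
x_raw = -0.9169 - 0.01*-9.6704 = -0.8202
y_raw = 3.068 - 0.01*19.272 = 2.8753
Step 3: Project onto [-1, 5].
x_proj = clip(-0.8202) = -0.8202
y_proj = clip(2.8753) = 2.8753
Step 4: Evaluate f.
f(-0.8202, 2.8753) = 37.9422


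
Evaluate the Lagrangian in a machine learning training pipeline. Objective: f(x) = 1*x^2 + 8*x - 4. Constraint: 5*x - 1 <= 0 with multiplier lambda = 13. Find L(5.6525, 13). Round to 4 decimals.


Step 1: Evaluate f(x).
f(5.6525) = 1*5.6525^2 + 8*5.6525 - 4 = 73.1708
Step 2: Evaluate g(x).
g(5.6525) = 5*5.6525 - 1 = 27.2625
Step 3: Compute Lagrangian.
L = 73.1708 + 13*27.2625 = 427.5833


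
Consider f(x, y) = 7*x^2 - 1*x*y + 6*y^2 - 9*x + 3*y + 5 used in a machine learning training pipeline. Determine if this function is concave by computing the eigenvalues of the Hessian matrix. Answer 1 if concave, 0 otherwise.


The Hessian of f(x,y) = 7*x^2 - 1*x*y + 6*y^2 - 9*x + 3*y + 5 is:
H = [[14, -1], [-1, 12]]
Trace = 14 + 12 = 26
Determinant = 14*12 - (-1)^2 = 167
Discriminant = (26)^2 - 4*167 = 8.0
Eigenvalues: lambda_1 = 11.5858, lambda_2 = 14.4142
The function is not concave.

0


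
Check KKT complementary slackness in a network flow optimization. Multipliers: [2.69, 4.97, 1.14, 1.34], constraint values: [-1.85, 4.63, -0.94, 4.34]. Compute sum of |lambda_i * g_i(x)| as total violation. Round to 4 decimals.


KKT complementary slackness check:
lambda_1 * g_1 = 2.69 * -1.85 = -4.9765
lambda_2 * g_2 = 4.97 * 4.63 = 23.0111
lambda_3 * g_3 = 1.14 * -0.94 = -1.0716
lambda_4 * g_4 = 1.34 * 4.34 = 5.8156
Total violation = 4.9765 + 23.0111 + 1.0716 + 5.8156 = 34.8748


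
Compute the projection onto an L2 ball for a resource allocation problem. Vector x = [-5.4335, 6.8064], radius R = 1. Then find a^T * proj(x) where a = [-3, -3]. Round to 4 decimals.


Step 1: Compute ||x|| (intermediates to 6 decimals).
||x|| = sqrt((-5.4335)^2 + 6.8064^2) = 8.709191
Step 2: Project.
Since ||x|| > R, scale = R/||x|| = 1/8.709191 = 0.114821, proj(x) = scale * x
proj(x) = [-0.62388, 0.781518]
Step 3: Dot product.
a^T * proj(x) = -3*(-0.62388) - 3*0.781518 = -0.4729


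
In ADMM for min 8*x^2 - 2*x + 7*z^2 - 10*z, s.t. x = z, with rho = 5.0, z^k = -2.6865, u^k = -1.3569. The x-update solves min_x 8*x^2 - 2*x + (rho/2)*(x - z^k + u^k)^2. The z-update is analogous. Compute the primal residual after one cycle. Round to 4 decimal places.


ADMM iteration with rho = 5.0, z^k = -2.6865, u^k = -1.3569
Step 1: x-update.
Minimize 8*x^2 - 2*x + (5.0/2)*(x + 2.6865 - 1.3569)^2
FOC: (2*8 + 5.0)*x = 2 + 5.0*(-2.6865 + 1.3569)
x^{k+1} = -0.2213
Step 2: z-update.
Minimize 7*z^2 - 10*z + (5.0/2)*(-0.2213 - z - 1.3569)^2
FOC: (2*7 + 5.0)*z = 10 + 5.0*(-0.2213 - 1.3569)
z^{k+1} = 0.111
Step 3: u-update.
u^{k+1} = -1.3569 - 0.2213 - 0.111 = -1.6892
Step 4: Primal residual = |-0.2213 - 0.111| = 0.3323


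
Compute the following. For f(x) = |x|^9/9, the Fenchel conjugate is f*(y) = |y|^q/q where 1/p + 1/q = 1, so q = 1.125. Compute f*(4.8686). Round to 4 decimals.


The conjugate exponent q satisfies 1/p + 1/q = 1.
p = 9, so q = 9/(9 - 1) = 1.125
|y|^q = 4.8686^1.125 = 5.9338
f*(4.8686) = 5.9338 / 1.125 = 5.2744


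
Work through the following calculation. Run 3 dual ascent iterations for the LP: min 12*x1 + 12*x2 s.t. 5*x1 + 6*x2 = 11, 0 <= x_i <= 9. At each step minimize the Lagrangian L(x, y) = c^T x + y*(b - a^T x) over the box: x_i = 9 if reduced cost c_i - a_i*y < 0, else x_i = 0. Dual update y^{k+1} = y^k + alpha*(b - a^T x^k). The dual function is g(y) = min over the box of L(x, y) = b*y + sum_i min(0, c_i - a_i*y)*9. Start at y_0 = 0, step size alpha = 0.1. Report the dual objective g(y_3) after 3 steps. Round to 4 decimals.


Dual ascent for LP: min 12*x1 + 12*x2, 5*x1 + 6*x2 = 11, 0 <= x_i <= 9
Step 1: y^k = 0.0, reduced costs: (12.0, 12.0)
  x^k = (0.0, 0.0), subgradient = b - a^T x = 11.0
  y^{k+1} = 0.0 + 0.1*11.0 = 1.1
Step 2: y^k = 1.1, reduced costs: (6.5, 5.4)
  x^k = (0.0, 0.0), subgradient = b - a^T x = 11.0
  y^{k+1} = 1.1 + 0.1*11.0 = 2.2
Step 3: y^k = 2.2, reduced costs: (1.0, -1.2)
  x^k = (0.0, 9.0), subgradient = b - a^T x = -43.0
  y^{k+1} = 2.2 + 0.1*-43.0 = -2.1
Dual objective at y_3 = -2.1: reduced costs (22.5, 24.6), box minimizer x = (0.0, 0.0)
g(y_3) = b*y + (c1 - a1*y)*x1 + (c2 - a2*y)*x2 = 11*(-2.1) + 22.5*0.0 + 24.6*0.0 = -23.1 + 0.0 + 0.0 = -23.1


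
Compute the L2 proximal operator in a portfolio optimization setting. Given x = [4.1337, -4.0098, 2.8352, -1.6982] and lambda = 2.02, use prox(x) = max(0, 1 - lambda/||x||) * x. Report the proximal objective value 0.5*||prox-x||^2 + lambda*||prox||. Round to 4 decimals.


Step 1: Compute ||x||.
||x|| = 6.6399
Step 2: Compute scaling factor.
scale = max(0, 1 - 2.02/6.6399) = 0.6958
Step 3: prox(x) = [2.8761, -2.7899, 1.9727, -1.1816]
||prox(x)|| = 4.6199
Step 4: Proximal objective.
0.5*||prox-x||^2 = 2.0402
lambda*||prox|| = 9.3322
Total = 11.3724


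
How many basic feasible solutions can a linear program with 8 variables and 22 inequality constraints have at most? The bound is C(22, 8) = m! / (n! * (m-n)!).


Each vertex corresponds to some choice of n active constraints out of m, so the number of vertices is at most C(m, n) = m! / (n!(m-n)!).
m = 22, n = 8
Numerator: 22 * 21 * 20 * 19 * 18 * 17 * 16 * 15
Denominator: 8! = 40320
C(22, 8) = 319770


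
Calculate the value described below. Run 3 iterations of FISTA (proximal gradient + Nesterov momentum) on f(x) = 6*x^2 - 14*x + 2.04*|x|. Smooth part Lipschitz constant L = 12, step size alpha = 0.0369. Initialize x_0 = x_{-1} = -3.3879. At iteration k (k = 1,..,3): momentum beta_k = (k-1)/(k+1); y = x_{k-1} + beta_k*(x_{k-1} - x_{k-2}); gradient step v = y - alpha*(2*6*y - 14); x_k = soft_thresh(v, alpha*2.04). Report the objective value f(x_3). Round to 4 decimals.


FISTA on f(x) = 6*x^2 - 14*x + 2.04*|x|
L = 12, alpha = 0.0369
Iteration 1: beta = 0.0, y = -3.3879 + 0.0*(-3.3879 + 3.3879) = -3.3879
  grad(y) = -54.6548, v = y - alpha*grad = -1.3711
  prox(v) = soft_thresh(-1.3711, 0.0753) = -1.2959
Iteration 2: beta = 0.3333, y = -1.2959 + 0.3333*(-1.2959 + 3.3879) = -0.5985
  grad(y) = -21.1822, v = y - alpha*grad = 0.1831
  prox(v) = soft_thresh(0.1831, 0.0753) = 0.1078
Iteration 3: beta = 0.5, y = 0.1078 + 0.5*(0.1078 + 1.2959) = 0.8097
  grad(y) = -4.2839, v = y - alpha*grad = 0.9678
  prox(v) = soft_thresh(0.9678, 0.0753) = 0.8925
f(x_3) = 6*0.8925^2 - 14*0.8925 + 2.04*|0.8925| = -5.8949


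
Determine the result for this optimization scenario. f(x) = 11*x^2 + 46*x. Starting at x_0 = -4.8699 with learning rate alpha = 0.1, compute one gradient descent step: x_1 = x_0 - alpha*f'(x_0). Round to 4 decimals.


We compute the gradient at x_0 and apply the update.
f'(x) = 22*x + 46
f'(-4.8699) = 22*-4.8699 + 46 = -61.1378
x_1 = -4.8699 - 0.1*-61.1378 = 1.2439


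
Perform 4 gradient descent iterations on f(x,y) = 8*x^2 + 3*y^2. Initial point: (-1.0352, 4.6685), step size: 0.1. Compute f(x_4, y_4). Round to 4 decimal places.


Gradient descent on f(x,y) = 8*x^2 + 3*y^2.
Starting point: (-1.0352, 4.6685), alpha = 0.1
Step 1: grad_x = 2*8*-1.0352 = -16.5632, grad_y = 2*3*4.6685 = 28.011
  x_1 = -1.0352 - 0.1*-16.5632 = 0.6211
  y_1 = 4.6685 - 0.1*28.011 = 1.8674
Step 2: grad_x = 2*8*0.6211 = 9.9379, grad_y = 2*3*1.8674 = 11.2044
  x_2 = 0.6211 - 0.1*9.9379 = -0.3727
  y_2 = 1.8674 - 0.1*11.2044 = 0.747
Step 3: grad_x = 2*8*-0.3727 = -5.9628, grad_y = 2*3*0.747 = 4.4818
  x_3 = -0.3727 - 0.1*-5.9628 = 0.2236
  y_3 = 0.747 - 0.1*4.4818 = 0.2988
Step 4: grad_x = 2*8*0.2236 = 3.5777, grad_y = 2*3*0.2988 = 1.7927
  x_4 = 0.2236 - 0.1*3.5777 = -0.1342
  y_4 = 0.2988 - 0.1*1.7927 = 0.1195
f(-0.1342, 0.1195) = 8*(-0.1342)^2 + 3*0.1195^2 = 0.1868


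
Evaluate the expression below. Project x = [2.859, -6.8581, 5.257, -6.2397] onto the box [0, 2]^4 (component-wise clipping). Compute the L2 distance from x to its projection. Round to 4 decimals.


Project each component onto [0, 2].
clip(2.859) = 2.0, clip(-6.8581) = 0.0, clip(5.257) = 2.0, clip(-6.2397) = 0.0
Projection = [2.0, 0.0, 2.0, 0.0]
Squared diffs: [0.7379, 47.0335, 10.608, 38.9339]
Distance = sqrt(97.3133) = 9.8648


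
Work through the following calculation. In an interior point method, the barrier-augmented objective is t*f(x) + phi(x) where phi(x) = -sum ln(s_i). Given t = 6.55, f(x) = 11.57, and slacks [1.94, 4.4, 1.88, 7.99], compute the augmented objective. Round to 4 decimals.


Step 1: Compute log-barrier.
ln values: [0.6627, 1.4816, 0.6313, 2.0782]
phi = -(0.6627 + 1.4816 + 0.6313 + 2.0782) = -4.8538
Step 2: Compute augmented objective.
t*f(x) = 6.55*11.57 = 75.7835
Total = 75.7835 - 4.8538 = 70.9297


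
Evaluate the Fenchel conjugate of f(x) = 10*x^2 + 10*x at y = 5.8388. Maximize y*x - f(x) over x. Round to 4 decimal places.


f*(y) = sup_x {y*x - a*x^2 - b*x} = sup_x {(y-b)*x - a*x^2}
FOC: (y - b) - 2a*x = 0 => x* = (y - b)/(2a)
x* = (5.8388 - 10)/(2*10) = -0.2081
f*(5.8388) = (y-b)^2/(4a) = (5.8388 - 10)^2/(4*10)
= 17.3156/40 = 0.4329


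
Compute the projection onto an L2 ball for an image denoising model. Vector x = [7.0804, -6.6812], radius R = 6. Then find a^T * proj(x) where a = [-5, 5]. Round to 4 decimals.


Step 1: Compute ||x|| (intermediates to 6 decimals).
||x|| = sqrt(7.0804^2 + (-6.6812)^2) = 9.735014
Step 2: Project.
Since ||x|| > R, scale = R/||x|| = 6/9.735014 = 0.616332, proj(x) = scale * x
proj(x) = [4.363877, -4.117837]
Step 3: Dot product.
a^T * proj(x) = -5*4.363877 + 5*(-4.117837) = -42.4086


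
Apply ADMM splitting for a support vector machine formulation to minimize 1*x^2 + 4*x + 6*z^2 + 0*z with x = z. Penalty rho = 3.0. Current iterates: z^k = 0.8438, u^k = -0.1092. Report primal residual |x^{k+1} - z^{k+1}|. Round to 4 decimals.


ADMM iteration with rho = 3.0, z^k = 0.8438, u^k = -0.1092
Step 1: x-update.
Minimize 1*x^2 + 4*x + (3.0/2)*(x - 0.8438 - 0.1092)^2
FOC: (2*1 + 3.0)*x = -4 + 3.0*(0.8438 + 0.1092)
x^{k+1} = -0.2282
Step 2: z-update.
Minimize 6*z^2 + 0*z + (3.0/2)*(-0.2282 - z - 0.1092)^2
FOC: (2*6 + 3.0)*z = 0 + 3.0*(-0.2282 - 0.1092)
z^{k+1} = -0.0675
Step 3: u-update.
u^{k+1} = -0.1092 - 0.2282 + 0.0675 = -0.2699
Step 4: Primal residual = |-0.2282 + 0.0675| = 0.1607


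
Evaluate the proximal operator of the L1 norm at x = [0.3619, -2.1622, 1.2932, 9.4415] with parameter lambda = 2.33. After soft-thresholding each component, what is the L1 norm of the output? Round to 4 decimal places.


Soft-thresholding with lambda = 2.33:
prox(0.3619) = sign(0.3619)*max(|0.3619| - 2.33, 0) = 0.0
prox(-2.1622) = sign(-2.1622)*max(|-2.1622| - 2.33, 0) = 0.0
prox(1.2932) = sign(1.2932)*max(|1.2932| - 2.33, 0) = 0.0
prox(9.4415) = sign(9.4415)*max(|9.4415| - 2.33, 0) = 7.1115
prox(x) = [0.0, 0.0, 0.0, 7.1115]
||prox(x)||_1 = 0.0 + 0.0 + 0.0 + 7.1115 = 7.1115


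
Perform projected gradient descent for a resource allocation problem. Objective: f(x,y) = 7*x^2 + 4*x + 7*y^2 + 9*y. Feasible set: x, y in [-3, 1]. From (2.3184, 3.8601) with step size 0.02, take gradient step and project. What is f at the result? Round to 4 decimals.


Step 1: Compute gradient at (2.3184, 3.8601).
grad_x = 2*7*2.3184 + 4 = 36.4576
grad_y = 2*7*3.8601 + 9 = 63.0414
Step 2: Gradient step.
x_raw = 2.3184 - 0.02*36.4576 = 1.5892
y_raw = 3.8601 - 0.02*63.0414 = 2.5993
Step 3: Project onto [-3, 1].
x_proj = clip(1.5892) = 1.0
y_proj = clip(2.5993) = 1.0
Step 4: Evaluate f.
f(1.0, 1.0) = 27.0


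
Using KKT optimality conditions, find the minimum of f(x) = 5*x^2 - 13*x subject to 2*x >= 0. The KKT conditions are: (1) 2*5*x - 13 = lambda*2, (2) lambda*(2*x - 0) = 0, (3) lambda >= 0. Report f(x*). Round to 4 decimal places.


Step 1: Try lambda = 0 (constraint inactive).
Stationarity: 2*5*x - 13 = 0
x* = 13/(2*5) = 1.3
Check constraint: 2*1.3 = 2.6 >= 0 -- satisfied.
Step 2: Compute optimal value.
f(x*) = 5*1.3^2 - 13*1.3 = -8.45


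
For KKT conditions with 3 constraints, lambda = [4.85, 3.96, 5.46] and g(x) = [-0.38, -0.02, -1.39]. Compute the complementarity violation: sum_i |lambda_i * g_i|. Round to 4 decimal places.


KKT complementary slackness check:
lambda_1 * g_1 = 4.85 * -0.38 = -1.843
lambda_2 * g_2 = 3.96 * -0.02 = -0.0792
lambda_3 * g_3 = 5.46 * -1.39 = -7.5894
Total violation = 1.843 + 0.0792 + 7.5894 = 9.5116


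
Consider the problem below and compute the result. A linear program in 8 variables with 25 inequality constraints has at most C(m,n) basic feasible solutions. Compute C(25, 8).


Each vertex corresponds to some choice of n active constraints out of m, so the number of vertices is at most C(m, n) = m! / (n!(m-n)!).
m = 25, n = 8
Numerator: 25 * 24 * 23 * 22 * 21 * 20 * 19 * 18
Denominator: 8! = 40320
C(25, 8) = 1081575


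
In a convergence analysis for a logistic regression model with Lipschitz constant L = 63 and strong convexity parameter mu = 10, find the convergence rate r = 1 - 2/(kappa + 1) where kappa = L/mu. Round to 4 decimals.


Step 1: Compute the condition number.
kappa = L/mu = 63/10 = 6.3
Step 2: Compute the convergence rate.
r = 1 - 2/(kappa + 1) = 1 - 2*mu/(L + mu) = (L - mu)/(L + mu) = 53/73 = 0.726


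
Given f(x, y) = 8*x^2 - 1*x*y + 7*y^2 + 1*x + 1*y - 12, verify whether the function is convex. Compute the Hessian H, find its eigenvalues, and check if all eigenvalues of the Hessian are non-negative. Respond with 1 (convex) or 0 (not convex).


The Hessian of f(x,y) = 8*x^2 - 1*x*y + 7*y^2 + 1*x + 1*y - 12 is:
H = [[16, -1], [-1, 14]]
Trace = 16 + 14 = 30
Determinant = 16*14 - (-1)^2 = 223
Discriminant = (30)^2 - 4*223 = 8.0
Eigenvalues: lambda_1 = 13.5858, lambda_2 = 16.4142
The function is convex.

1


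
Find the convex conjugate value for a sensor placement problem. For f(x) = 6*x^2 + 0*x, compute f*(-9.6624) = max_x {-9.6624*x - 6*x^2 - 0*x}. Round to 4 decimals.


f*(y) = sup_x {y*x - a*x^2 - b*x} = sup_x {(y-b)*x - a*x^2}
FOC: (y - b) - 2a*x = 0 => x* = (y - b)/(2a)
x* = (-9.6624 - 0)/(2*6) = -0.8052
f*(-9.6624) = (y-b)^2/(4a) = (-9.6624 - 0)^2/(4*6)
= 93.362/24 = 3.8901


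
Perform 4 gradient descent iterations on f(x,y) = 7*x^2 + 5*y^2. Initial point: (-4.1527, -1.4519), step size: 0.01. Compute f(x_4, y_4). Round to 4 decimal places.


Gradient descent on f(x,y) = 7*x^2 + 5*y^2.
Starting point: (-4.1527, -1.4519), alpha = 0.01
Step 1: grad_x = 2*7*-4.1527 = -58.1378, grad_y = 2*5*-1.4519 = -14.519
  x_1 = -4.1527 - 0.01*-58.1378 = -3.5713
  y_1 = -1.4519 - 0.01*-14.519 = -1.3067
Step 2: grad_x = 2*7*-3.5713 = -49.9985, grad_y = 2*5*-1.3067 = -13.0671
  x_2 = -3.5713 - 0.01*-49.9985 = -3.0713
  y_2 = -1.3067 - 0.01*-13.0671 = -1.176
Step 3: grad_x = 2*7*-3.0713 = -42.9987, grad_y = 2*5*-1.176 = -11.7604
  x_3 = -3.0713 - 0.01*-42.9987 = -2.6413
  y_3 = -1.176 - 0.01*-11.7604 = -1.0584
Step 4: grad_x = 2*7*-2.6413 = -36.9789, grad_y = 2*5*-1.0584 = -10.5844
  x_4 = -2.6413 - 0.01*-36.9789 = -2.2716
  y_4 = -1.0584 - 0.01*-10.5844 = -0.9526
f(-2.2716, -0.9526) = 7*(-2.2716)^2 + 5*(-0.9526)^2 = 40.6571


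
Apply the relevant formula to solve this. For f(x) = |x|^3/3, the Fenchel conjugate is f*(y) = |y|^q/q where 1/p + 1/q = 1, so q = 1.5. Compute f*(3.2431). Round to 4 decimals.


The conjugate exponent q satisfies 1/p + 1/q = 1.
p = 3, so q = 3/(3 - 1) = 1.5
|y|^q = 3.2431^1.5 = 5.8404
f*(3.2431) = 5.8404 / 1.5 = 3.8936


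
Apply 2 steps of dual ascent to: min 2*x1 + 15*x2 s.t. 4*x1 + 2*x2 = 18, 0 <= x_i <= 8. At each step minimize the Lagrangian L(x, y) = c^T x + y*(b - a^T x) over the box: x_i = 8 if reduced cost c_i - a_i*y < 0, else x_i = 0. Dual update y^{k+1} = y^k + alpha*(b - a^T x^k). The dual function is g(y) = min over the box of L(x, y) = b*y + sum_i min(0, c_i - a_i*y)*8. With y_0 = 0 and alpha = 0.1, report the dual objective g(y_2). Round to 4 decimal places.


Dual ascent for LP: min 2*x1 + 15*x2, 4*x1 + 2*x2 = 18, 0 <= x_i <= 8
Step 1: y^k = 0.0, reduced costs: (2.0, 15.0)
  x^k = (0.0, 0.0), subgradient = b - a^T x = 18.0
  y^{k+1} = 0.0 + 0.1*18.0 = 1.8
Step 2: y^k = 1.8, reduced costs: (-5.2, 11.4)
  x^k = (8.0, 0.0), subgradient = b - a^T x = -14.0
  y^{k+1} = 1.8 + 0.1*-14.0 = 0.4
Dual objective at y_2 = 0.4: reduced costs (0.4, 14.2), box minimizer x = (0.0, 0.0)
g(y_2) = b*y + (c1 - a1*y)*x1 + (c2 - a2*y)*x2 = 18*0.4 + 0.4*0.0 + 14.2*0.0 = 7.2 + 0.0 + 0.0 = 7.2


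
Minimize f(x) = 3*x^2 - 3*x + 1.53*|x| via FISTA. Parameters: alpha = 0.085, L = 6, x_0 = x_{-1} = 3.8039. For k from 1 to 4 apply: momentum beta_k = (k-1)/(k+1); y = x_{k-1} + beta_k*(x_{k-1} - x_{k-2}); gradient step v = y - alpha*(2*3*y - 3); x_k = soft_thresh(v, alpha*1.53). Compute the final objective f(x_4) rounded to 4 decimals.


FISTA on f(x) = 3*x^2 - 3*x + 1.53*|x|
L = 6, alpha = 0.085
Iteration 1: beta = 0.0, y = 3.8039 + 0.0*(3.8039 - 3.8039) = 3.8039
  grad(y) = 19.8234, v = y - alpha*grad = 2.1189
  prox(v) = soft_thresh(2.1189, 0.1301) = 1.9889
Iteration 2: beta = 0.3333, y = 1.9889 + 0.3333*(1.9889 - 3.8039) = 1.3838
  grad(y) = 5.3031, v = y - alpha*grad = 0.9331
  prox(v) = soft_thresh(0.9331, 0.1301) = 0.803
Iteration 3: beta = 0.5, y = 0.803 + 0.5*(0.803 - 1.9889) = 0.2101
  grad(y) = -1.7393, v = y - alpha*grad = 0.358
  prox(v) = soft_thresh(0.358, 0.1301) = 0.2279
Iteration 4: beta = 0.6, y = 0.2279 + 0.6*(0.2279 - 0.803) = -0.1172
  grad(y) = -3.703, v = y - alpha*grad = 0.1976
  prox(v) = soft_thresh(0.1976, 0.1301) = 0.0675
f(x_4) = 3*0.0675^2 - 3*0.0675 + 1.53*|0.0675| = -0.0856


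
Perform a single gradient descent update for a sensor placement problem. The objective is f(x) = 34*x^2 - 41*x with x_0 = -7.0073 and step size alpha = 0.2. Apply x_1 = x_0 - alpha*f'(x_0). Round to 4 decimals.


We compute the gradient at x_0 and apply the update.
f'(x) = 68*x - 41
f'(-7.0073) = 68*-7.0073 - 41 = -517.4964
x_1 = -7.0073 - 0.2*-517.4964 = 96.492


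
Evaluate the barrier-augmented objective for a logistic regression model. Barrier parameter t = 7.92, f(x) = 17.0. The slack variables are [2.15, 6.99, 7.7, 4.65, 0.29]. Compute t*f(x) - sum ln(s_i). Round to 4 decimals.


Step 1: Compute log-barrier.
ln values: [0.7655, 1.9445, 2.0412, 1.5369, -1.2379]
phi = -(0.7655 + 1.9445 + 2.0412 + 1.5369 - 1.2379) = -5.0502
Step 2: Compute augmented objective.
t*f(x) = 7.92*17.0 = 134.64
Total = 134.64 - 5.0502 = 129.5898


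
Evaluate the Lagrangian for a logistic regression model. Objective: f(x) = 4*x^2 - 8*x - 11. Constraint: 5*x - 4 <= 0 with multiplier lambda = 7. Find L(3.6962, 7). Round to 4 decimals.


Step 1: Evaluate f(x).
f(3.6962) = 4*3.6962^2 - 8*3.6962 - 11 = 14.078
Step 2: Evaluate g(x).
g(3.6962) = 5*3.6962 - 4 = 14.481
Step 3: Compute Lagrangian.
L = 14.078 + 7*14.481 = 115.445


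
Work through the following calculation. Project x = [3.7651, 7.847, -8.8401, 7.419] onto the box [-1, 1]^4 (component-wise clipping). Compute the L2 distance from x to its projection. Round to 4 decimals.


Project each component onto [-1, 1].
clip(3.7651) = 1.0, clip(7.847) = 1.0, clip(-8.8401) = -1.0, clip(7.419) = 1.0
Projection = [1.0, 1.0, -1.0, 1.0]
Squared diffs: [7.6458, 46.8814, 61.4672, 41.2036]
Distance = sqrt(157.198) = 12.5379


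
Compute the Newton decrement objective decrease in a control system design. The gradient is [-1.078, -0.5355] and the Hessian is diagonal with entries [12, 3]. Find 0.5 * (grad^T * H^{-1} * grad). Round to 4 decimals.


Step 1: H is diagonal, so H^(-1) * g = [-0.0898, -0.1785].
Step 2: g^T H^(-1) g = sum_i g_i^2 / H_ii
  = (-1.078)^2/12 + (-0.5355)^2/3
  = 0.0968 + 0.0956 = 0.1924
Step 3: Objective decrease = 0.5 * g^T H^(-1) g = 0.0962


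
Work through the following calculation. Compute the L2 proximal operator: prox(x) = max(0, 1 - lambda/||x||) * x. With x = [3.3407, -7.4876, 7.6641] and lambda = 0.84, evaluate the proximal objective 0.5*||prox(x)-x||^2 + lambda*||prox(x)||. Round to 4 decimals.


Step 1: Compute ||x||.
||x|| = 11.2233
Step 2: Compute scaling factor.
scale = max(0, 1 - 0.84/11.2233) = 0.9252
Step 3: prox(x) = [3.0907, -6.9272, 7.0905]
||prox(x)|| = 10.3833
Step 4: Proximal objective.
0.5*||prox-x||^2 = 0.3528
lambda*||prox|| = 8.722
Total = 9.0748


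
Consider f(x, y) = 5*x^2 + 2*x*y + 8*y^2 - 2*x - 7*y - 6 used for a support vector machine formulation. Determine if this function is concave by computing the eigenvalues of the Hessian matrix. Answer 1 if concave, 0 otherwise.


The Hessian of f(x,y) = 5*x^2 + 2*x*y + 8*y^2 - 2*x - 7*y - 6 is:
H = [[10, 2], [2, 16]]
Trace = 10 + 16 = 26
Determinant = 10*16 - (2)^2 = 156
Discriminant = (26)^2 - 4*156 = 52.0
Eigenvalues: lambda_1 = 9.3944, lambda_2 = 16.6056
The function is not concave.

0


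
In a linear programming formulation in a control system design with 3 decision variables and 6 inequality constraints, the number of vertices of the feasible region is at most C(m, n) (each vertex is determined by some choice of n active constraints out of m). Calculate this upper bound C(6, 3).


Each vertex corresponds to some choice of n active constraints out of m, so the number of vertices is at most C(m, n) = m! / (n!(m-n)!).
m = 6, n = 3
Numerator: 6 * 5 * 4
Denominator: 3! = 6
C(6, 3) = 20


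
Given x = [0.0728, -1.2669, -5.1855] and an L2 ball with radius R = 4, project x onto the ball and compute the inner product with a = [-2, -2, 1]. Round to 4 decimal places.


Step 1: Compute ||x|| (intermediates to 6 decimals).
||x|| = sqrt(0.0728^2 + (-1.2669)^2 + (-5.1855)^2) = 5.338515
Step 2: Project.
Since ||x|| > R, scale = R/||x|| = 4/5.338515 = 0.749272, proj(x) = scale * x
proj(x) = [0.054547, -0.949253, -3.88535]
Step 3: Dot product.
a^T * proj(x) = -2*0.054547 - 2*(-0.949253) + 1*(-3.88535) = -2.0959


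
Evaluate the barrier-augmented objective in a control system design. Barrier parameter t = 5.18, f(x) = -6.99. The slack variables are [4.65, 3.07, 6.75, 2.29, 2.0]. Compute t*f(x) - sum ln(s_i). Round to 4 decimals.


Step 1: Compute log-barrier.
ln values: [1.5369, 1.1217, 1.9095, 0.8286, 0.6931]
phi = -(1.5369 + 1.1217 + 1.9095 + 0.8286 + 0.6931) = -6.0898
Step 2: Compute augmented objective.
t*f(x) = 5.18*-6.99 = -36.2082
Total = -36.2082 - 6.0898 = -42.298


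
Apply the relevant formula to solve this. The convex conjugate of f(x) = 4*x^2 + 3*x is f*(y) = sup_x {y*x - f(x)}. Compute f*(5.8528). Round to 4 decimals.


f*(y) = sup_x {y*x - a*x^2 - b*x} = sup_x {(y-b)*x - a*x^2}
FOC: (y - b) - 2a*x = 0 => x* = (y - b)/(2a)
x* = (5.8528 - 3)/(2*4) = 0.3566
f*(5.8528) = (y-b)^2/(4a) = (5.8528 - 3)^2/(4*4)
= 8.1385/16 = 0.5087


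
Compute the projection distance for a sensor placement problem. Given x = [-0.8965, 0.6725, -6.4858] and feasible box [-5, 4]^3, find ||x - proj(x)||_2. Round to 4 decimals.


Project each component onto [-5, 4].
clip(-0.8965) = -0.8965, clip(0.6725) = 0.6725, clip(-6.4858) = -5.0
Projection = [-0.8965, 0.6725, -5.0]
Squared diffs: [0.0, 0.0, 2.2076]
Distance = sqrt(2.2076) = 1.4858


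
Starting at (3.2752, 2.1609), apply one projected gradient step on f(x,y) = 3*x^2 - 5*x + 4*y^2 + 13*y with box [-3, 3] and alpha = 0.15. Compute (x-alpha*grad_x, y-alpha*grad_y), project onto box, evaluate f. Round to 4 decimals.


Step 1: Compute gradient at (3.2752, 2.1609).
grad_x = 2*3*3.2752 - 5 = 14.6512
grad_y = 2*4*2.1609 + 13 = 30.2872
Step 2: Gradient step.
x_raw = 3.2752 - 0.15*14.6512 = 1.0775
y_raw = 2.1609 - 0.15*30.2872 = -2.3822
Step 3: Project onto [-3, 3].
x_proj = clip(1.0775) = 1.0775
y_proj = clip(-2.3822) = -2.3822
Step 4: Evaluate f.
f(1.0775, -2.3822) = -10.1737


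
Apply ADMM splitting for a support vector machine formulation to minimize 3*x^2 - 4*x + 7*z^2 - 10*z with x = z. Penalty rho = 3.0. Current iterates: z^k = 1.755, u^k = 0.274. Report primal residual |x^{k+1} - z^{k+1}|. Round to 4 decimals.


ADMM iteration with rho = 3.0, z^k = 1.755, u^k = 0.274
Step 1: x-update.
Minimize 3*x^2 - 4*x + (3.0/2)*(x - 1.755 + 0.274)^2
FOC: (2*3 + 3.0)*x = 4 + 3.0*(1.755 - 0.274)
x^{k+1} = 0.9381
Step 2: z-update.
Minimize 7*z^2 - 10*z + (3.0/2)*(0.9381 - z + 0.274)^2
FOC: (2*7 + 3.0)*z = 10 + 3.0*(0.9381 + 0.274)
z^{k+1} = 0.8021
Step 3: u-update.
u^{k+1} = 0.274 + 0.9381 - 0.8021 = 0.41
Step 4: Primal residual = |0.9381 - 0.8021| = 0.136


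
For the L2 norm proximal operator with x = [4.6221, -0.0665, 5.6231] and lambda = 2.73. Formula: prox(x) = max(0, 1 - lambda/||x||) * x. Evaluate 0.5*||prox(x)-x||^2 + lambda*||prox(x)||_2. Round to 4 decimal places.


Step 1: Compute ||x||.
||x|| = 7.2793
Step 2: Compute scaling factor.
scale = max(0, 1 - 2.73/7.2793) = 0.625
Step 3: prox(x) = [2.8886, -0.0416, 3.5142]
||prox(x)|| = 4.5493
Step 4: Proximal objective.
0.5*||prox-x||^2 = 3.7265
lambda*||prox|| = 12.4196
Total = 16.1459


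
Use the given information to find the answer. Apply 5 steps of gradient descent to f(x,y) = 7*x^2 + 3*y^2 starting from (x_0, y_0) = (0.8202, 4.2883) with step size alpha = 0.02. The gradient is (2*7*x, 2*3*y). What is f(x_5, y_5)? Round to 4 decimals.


Gradient descent on f(x,y) = 7*x^2 + 3*y^2.
Starting point: (0.8202, 4.2883), alpha = 0.02
Step 1: grad_x = 2*7*0.8202 = 11.4828, grad_y = 2*3*4.2883 = 25.7298
  x_1 = 0.8202 - 0.02*11.4828 = 0.5905
  y_1 = 4.2883 - 0.02*25.7298 = 3.7737
Step 2: grad_x = 2*7*0.5905 = 8.2676, grad_y = 2*3*3.7737 = 22.6422
  x_2 = 0.5905 - 0.02*8.2676 = 0.4252
  y_2 = 3.7737 - 0.02*22.6422 = 3.3209
Step 3: grad_x = 2*7*0.4252 = 5.9527, grad_y = 2*3*3.3209 = 19.9252
  x_3 = 0.4252 - 0.02*5.9527 = 0.3061
  y_3 = 3.3209 - 0.02*19.9252 = 2.9224
Step 4: grad_x = 2*7*0.3061 = 4.2859, grad_y = 2*3*2.9224 = 17.5341
  x_4 = 0.3061 - 0.02*4.2859 = 0.2204
  y_4 = 2.9224 - 0.02*17.5341 = 2.5717
Step 5: grad_x = 2*7*0.2204 = 3.0859, grad_y = 2*3*2.5717 = 15.43
  x_5 = 0.2204 - 0.02*3.0859 = 0.1587
  y_5 = 2.5717 - 0.02*15.43 = 2.2631
f(0.1587, 2.2631) = 7*0.1587^2 + 3*2.2631^2 = 15.5408


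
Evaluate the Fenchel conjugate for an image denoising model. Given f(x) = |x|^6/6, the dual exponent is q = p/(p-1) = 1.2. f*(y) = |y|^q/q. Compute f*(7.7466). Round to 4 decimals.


The conjugate exponent q satisfies 1/p + 1/q = 1.
p = 6, so q = 6/(6 - 1) = 1.2
|y|^q = 7.7466^1.2 = 11.6663
f*(7.7466) = 11.6663 / 1.2 = 9.7219


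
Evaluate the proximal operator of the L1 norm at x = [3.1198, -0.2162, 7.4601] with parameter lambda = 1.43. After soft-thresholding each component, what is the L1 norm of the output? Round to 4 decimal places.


Soft-thresholding with lambda = 1.43:
prox(3.1198) = sign(3.1198)*max(|3.1198| - 1.43, 0) = 1.6898
prox(-0.2162) = sign(-0.2162)*max(|-0.2162| - 1.43, 0) = 0.0
prox(7.4601) = sign(7.4601)*max(|7.4601| - 1.43, 0) = 6.0301
prox(x) = [1.6898, 0.0, 6.0301]
||prox(x)||_1 = 1.6898 + 0.0 + 6.0301 = 7.7199


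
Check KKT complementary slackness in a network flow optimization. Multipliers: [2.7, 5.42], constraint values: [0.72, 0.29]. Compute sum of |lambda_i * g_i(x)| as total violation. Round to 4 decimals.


KKT complementary slackness check:
lambda_1 * g_1 = 2.7 * 0.72 = 1.944
lambda_2 * g_2 = 5.42 * 0.29 = 1.5718
Total violation = 1.944 + 1.5718 = 3.5158


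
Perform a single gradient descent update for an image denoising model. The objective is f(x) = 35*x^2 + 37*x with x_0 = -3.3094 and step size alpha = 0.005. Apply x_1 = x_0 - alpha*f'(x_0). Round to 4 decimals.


We compute the gradient at x_0 and apply the update.
f'(x) = 70*x + 37
f'(-3.3094) = 70*-3.3094 + 37 = -194.658
x_1 = -3.3094 - 0.005*-194.658 = -2.3361


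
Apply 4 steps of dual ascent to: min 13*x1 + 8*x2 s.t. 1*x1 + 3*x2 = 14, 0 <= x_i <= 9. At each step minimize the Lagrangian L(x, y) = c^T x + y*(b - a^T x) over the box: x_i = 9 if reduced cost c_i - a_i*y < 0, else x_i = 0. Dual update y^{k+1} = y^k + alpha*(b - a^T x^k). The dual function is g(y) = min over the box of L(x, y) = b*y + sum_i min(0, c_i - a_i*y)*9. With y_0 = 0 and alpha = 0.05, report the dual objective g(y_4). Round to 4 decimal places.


Dual ascent for LP: min 13*x1 + 8*x2, 1*x1 + 3*x2 = 14, 0 <= x_i <= 9
Step 1: y^k = 0.0, reduced costs: (13.0, 8.0)
  x^k = (0.0, 0.0), subgradient = b - a^T x = 14.0
  y^{k+1} = 0.0 + 0.05*14.0 = 0.7
Step 2: y^k = 0.7, reduced costs: (12.3, 5.9)
  x^k = (0.0, 0.0), subgradient = b - a^T x = 14.0
  y^{k+1} = 0.7 + 0.05*14.0 = 1.4
Step 3: y^k = 1.4, reduced costs: (11.6, 3.8)
  x^k = (0.0, 0.0), subgradient = b - a^T x = 14.0
  y^{k+1} = 1.4 + 0.05*14.0 = 2.1
Step 4: y^k = 2.1, reduced costs: (10.9, 1.7)
  x^k = (0.0, 0.0), subgradient = b - a^T x = 14.0
  y^{k+1} = 2.1 + 0.05*14.0 = 2.8
Dual objective at y_4 = 2.8: reduced costs (10.2, -0.4), box minimizer x = (0.0, 9.0)
g(y_4) = b*y + (c1 - a1*y)*x1 + (c2 - a2*y)*x2 = 14*2.8 + 10.2*0.0 + (-0.4)*9.0 = 39.2 + 0.0 - 3.6 = 35.6
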